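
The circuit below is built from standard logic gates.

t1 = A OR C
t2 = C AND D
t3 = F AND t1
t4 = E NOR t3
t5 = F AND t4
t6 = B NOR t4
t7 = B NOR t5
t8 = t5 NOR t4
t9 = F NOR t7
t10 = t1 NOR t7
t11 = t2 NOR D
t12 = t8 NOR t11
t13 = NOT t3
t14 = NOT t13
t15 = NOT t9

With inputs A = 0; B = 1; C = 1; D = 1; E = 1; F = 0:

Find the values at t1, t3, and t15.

t1 = 1, t3 = 0, t15 = 0

t1 = A OR C = 0 OR 1 = 1
t3 = F AND t1 = 0 AND 1 = 0
t4 = E NOR t3 = 1 NOR 0 = 0
t5 = F AND t4 = 0 AND 0 = 0
t7 = B NOR t5 = 1 NOR 0 = 0
t9 = F NOR t7 = 0 NOR 0 = 1
t15 = NOT t9 = NOT 1 = 0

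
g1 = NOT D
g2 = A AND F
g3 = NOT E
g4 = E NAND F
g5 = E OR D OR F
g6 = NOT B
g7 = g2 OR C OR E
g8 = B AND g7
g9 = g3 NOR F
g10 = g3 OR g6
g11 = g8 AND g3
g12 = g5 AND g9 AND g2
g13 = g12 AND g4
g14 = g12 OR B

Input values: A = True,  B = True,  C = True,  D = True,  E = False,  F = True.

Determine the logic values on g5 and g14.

g2 = A AND F = True AND True = True
g3 = NOT E = NOT False = True
g5 = E OR D OR F = False OR True OR True = True
g9 = g3 NOR F = True NOR True = False
g12 = g5 AND g9 AND g2 = True AND False AND True = False
g14 = g12 OR B = False OR True = True

g5 = True  g14 = True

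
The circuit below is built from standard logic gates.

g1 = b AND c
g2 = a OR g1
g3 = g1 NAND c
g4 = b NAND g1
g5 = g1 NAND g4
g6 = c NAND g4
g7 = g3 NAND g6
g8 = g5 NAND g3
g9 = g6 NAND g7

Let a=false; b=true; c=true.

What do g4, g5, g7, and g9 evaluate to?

g1 = b AND c = true AND true = true
g3 = g1 NAND c = true NAND true = false
g4 = b NAND g1 = true NAND true = false
g5 = g1 NAND g4 = true NAND false = true
g6 = c NAND g4 = true NAND false = true
g7 = g3 NAND g6 = false NAND true = true
g9 = g6 NAND g7 = true NAND true = false

g4 = false, g5 = true, g7 = true, g9 = false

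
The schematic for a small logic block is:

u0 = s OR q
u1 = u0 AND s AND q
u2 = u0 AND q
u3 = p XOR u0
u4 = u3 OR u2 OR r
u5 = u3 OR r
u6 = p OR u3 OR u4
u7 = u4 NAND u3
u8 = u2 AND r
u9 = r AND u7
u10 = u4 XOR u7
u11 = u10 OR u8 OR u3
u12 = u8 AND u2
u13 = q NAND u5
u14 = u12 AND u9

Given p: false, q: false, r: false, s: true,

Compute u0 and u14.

u0 = true, u14 = false

u0 = s OR q = true OR false = true
u2 = u0 AND q = true AND false = false
u3 = p XOR u0 = false XOR true = true
u4 = u3 OR u2 OR r = true OR false OR false = true
u7 = u4 NAND u3 = true NAND true = false
u8 = u2 AND r = false AND false = false
u9 = r AND u7 = false AND false = false
u12 = u8 AND u2 = false AND false = false
u14 = u12 AND u9 = false AND false = false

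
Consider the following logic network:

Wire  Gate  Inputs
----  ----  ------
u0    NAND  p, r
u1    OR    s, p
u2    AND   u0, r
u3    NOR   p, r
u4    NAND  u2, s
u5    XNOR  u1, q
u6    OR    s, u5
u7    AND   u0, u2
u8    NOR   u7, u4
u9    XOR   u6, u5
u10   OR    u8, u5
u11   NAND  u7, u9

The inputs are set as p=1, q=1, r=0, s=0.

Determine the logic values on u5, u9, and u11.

u5 = 1, u9 = 0, u11 = 1

u0 = p NAND r = 1 NAND 0 = 1
u1 = s OR p = 0 OR 1 = 1
u2 = u0 AND r = 1 AND 0 = 0
u5 = u1 XNOR q = 1 XNOR 1 = 1
u6 = s OR u5 = 0 OR 1 = 1
u7 = u0 AND u2 = 1 AND 0 = 0
u9 = u6 XOR u5 = 1 XOR 1 = 0
u11 = u7 NAND u9 = 0 NAND 0 = 1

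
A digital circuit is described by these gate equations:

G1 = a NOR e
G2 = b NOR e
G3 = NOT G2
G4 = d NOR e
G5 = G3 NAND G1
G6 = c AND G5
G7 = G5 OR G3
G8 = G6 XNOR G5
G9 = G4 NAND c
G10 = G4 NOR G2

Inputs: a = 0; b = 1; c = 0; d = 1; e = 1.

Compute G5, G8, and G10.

G1 = a NOR e = 0 NOR 1 = 0
G2 = b NOR e = 1 NOR 1 = 0
G3 = NOT G2 = NOT 0 = 1
G4 = d NOR e = 1 NOR 1 = 0
G5 = G3 NAND G1 = 1 NAND 0 = 1
G6 = c AND G5 = 0 AND 1 = 0
G8 = G6 XNOR G5 = 0 XNOR 1 = 0
G10 = G4 NOR G2 = 0 NOR 0 = 1

G5 = 1; G8 = 0; G10 = 1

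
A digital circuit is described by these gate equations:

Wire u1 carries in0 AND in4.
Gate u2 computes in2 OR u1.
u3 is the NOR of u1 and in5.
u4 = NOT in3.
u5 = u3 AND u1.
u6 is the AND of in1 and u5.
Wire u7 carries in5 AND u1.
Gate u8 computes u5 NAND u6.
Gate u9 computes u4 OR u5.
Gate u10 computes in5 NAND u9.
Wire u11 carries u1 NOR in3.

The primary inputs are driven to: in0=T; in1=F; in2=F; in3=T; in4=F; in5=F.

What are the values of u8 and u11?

u8 = T, u11 = F

u1 = in0 AND in4 = T AND F = F
u3 = u1 NOR in5 = F NOR F = T
u5 = u3 AND u1 = T AND F = F
u6 = in1 AND u5 = F AND F = F
u8 = u5 NAND u6 = F NAND F = T
u11 = u1 NOR in3 = F NOR T = F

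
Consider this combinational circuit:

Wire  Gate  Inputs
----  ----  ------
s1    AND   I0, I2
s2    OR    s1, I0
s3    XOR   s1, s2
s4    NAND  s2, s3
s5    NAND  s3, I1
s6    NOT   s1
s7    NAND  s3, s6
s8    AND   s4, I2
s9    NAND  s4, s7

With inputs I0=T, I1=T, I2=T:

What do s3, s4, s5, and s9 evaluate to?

s1 = I0 AND I2 = T AND T = T
s2 = s1 OR I0 = T OR T = T
s3 = s1 XOR s2 = T XOR T = F
s4 = s2 NAND s3 = T NAND F = T
s5 = s3 NAND I1 = F NAND T = T
s6 = NOT s1 = NOT T = F
s7 = s3 NAND s6 = F NAND F = T
s9 = s4 NAND s7 = T NAND T = F

s3 = F, s4 = T, s5 = T, s9 = F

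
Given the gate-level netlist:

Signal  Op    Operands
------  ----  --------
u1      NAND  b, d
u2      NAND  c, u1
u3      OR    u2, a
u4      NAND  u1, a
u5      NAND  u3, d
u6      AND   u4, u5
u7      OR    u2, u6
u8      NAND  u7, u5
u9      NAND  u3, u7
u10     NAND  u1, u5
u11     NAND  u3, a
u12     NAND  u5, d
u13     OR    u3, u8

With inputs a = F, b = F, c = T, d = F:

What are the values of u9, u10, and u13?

u1 = b NAND d = F NAND F = T
u2 = c NAND u1 = T NAND T = F
u3 = u2 OR a = F OR F = F
u4 = u1 NAND a = T NAND F = T
u5 = u3 NAND d = F NAND F = T
u6 = u4 AND u5 = T AND T = T
u7 = u2 OR u6 = F OR T = T
u8 = u7 NAND u5 = T NAND T = F
u9 = u3 NAND u7 = F NAND T = T
u10 = u1 NAND u5 = T NAND T = F
u13 = u3 OR u8 = F OR F = F

u9 = T  u10 = F  u13 = F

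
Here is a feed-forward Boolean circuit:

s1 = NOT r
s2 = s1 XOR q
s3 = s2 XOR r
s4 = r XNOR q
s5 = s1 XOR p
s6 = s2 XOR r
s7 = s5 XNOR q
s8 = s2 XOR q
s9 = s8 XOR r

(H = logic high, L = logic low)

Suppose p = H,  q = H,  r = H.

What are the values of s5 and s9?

s1 = NOT r = NOT H = L
s2 = s1 XOR q = L XOR H = H
s5 = s1 XOR p = L XOR H = H
s8 = s2 XOR q = H XOR H = L
s9 = s8 XOR r = L XOR H = H

s5 = H  s9 = H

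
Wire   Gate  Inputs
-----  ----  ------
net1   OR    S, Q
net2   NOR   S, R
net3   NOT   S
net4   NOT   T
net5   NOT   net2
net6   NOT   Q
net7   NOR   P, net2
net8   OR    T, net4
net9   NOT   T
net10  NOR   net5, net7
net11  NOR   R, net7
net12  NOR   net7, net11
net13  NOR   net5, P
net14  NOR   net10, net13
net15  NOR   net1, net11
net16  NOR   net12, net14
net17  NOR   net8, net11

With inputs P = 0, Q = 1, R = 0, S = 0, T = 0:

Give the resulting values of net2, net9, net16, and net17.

net2 = S NOR R = 0 NOR 0 = 1
net4 = NOT T = NOT 0 = 1
net5 = NOT net2 = NOT 1 = 0
net7 = P NOR net2 = 0 NOR 1 = 0
net8 = T OR net4 = 0 OR 1 = 1
net9 = NOT T = NOT 0 = 1
net10 = net5 NOR net7 = 0 NOR 0 = 1
net11 = R NOR net7 = 0 NOR 0 = 1
net12 = net7 NOR net11 = 0 NOR 1 = 0
net13 = net5 NOR P = 0 NOR 0 = 1
net14 = net10 NOR net13 = 1 NOR 1 = 0
net16 = net12 NOR net14 = 0 NOR 0 = 1
net17 = net8 NOR net11 = 1 NOR 1 = 0

net2 = 1; net9 = 1; net16 = 1; net17 = 0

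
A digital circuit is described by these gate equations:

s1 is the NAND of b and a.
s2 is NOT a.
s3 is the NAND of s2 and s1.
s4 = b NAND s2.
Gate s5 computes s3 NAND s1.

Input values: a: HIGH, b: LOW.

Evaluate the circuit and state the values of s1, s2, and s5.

s1 = HIGH  s2 = LOW  s5 = LOW

s1 = b NAND a = LOW NAND HIGH = HIGH
s2 = NOT a = NOT HIGH = LOW
s3 = s2 NAND s1 = LOW NAND HIGH = HIGH
s5 = s3 NAND s1 = HIGH NAND HIGH = LOW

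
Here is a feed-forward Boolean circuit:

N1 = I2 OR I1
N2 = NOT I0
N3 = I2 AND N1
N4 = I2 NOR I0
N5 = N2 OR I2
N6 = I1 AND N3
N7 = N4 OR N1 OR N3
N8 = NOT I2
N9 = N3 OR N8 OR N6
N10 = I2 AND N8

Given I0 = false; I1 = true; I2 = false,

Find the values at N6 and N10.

N6 = false  N10 = false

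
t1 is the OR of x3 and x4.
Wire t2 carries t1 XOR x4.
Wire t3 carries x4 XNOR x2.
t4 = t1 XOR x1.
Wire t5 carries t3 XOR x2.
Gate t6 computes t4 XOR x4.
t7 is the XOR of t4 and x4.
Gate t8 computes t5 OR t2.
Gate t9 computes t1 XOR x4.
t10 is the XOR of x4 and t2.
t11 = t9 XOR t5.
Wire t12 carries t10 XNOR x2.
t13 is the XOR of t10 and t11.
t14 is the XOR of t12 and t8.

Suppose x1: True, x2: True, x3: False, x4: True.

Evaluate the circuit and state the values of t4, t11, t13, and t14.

t4 = False; t11 = False; t13 = True; t14 = True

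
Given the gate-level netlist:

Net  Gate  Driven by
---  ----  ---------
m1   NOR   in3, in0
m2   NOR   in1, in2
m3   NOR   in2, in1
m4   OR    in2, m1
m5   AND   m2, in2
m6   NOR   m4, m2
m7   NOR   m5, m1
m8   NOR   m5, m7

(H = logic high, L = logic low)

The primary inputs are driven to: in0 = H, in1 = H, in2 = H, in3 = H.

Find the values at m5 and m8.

m5 = L, m8 = L

m1 = in3 NOR in0 = H NOR H = L
m2 = in1 NOR in2 = H NOR H = L
m5 = m2 AND in2 = L AND H = L
m7 = m5 NOR m1 = L NOR L = H
m8 = m5 NOR m7 = L NOR H = L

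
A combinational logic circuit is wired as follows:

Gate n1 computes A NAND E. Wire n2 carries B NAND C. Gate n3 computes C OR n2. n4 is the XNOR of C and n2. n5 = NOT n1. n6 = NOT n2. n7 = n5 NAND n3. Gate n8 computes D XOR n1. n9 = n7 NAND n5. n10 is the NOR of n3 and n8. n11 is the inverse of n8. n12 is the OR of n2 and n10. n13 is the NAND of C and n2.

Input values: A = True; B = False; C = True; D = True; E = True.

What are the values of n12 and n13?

n1 = A NAND E = True NAND True = False
n2 = B NAND C = False NAND True = True
n3 = C OR n2 = True OR True = True
n8 = D XOR n1 = True XOR False = True
n10 = n3 NOR n8 = True NOR True = False
n12 = n2 OR n10 = True OR False = True
n13 = C NAND n2 = True NAND True = False

n12 = True; n13 = False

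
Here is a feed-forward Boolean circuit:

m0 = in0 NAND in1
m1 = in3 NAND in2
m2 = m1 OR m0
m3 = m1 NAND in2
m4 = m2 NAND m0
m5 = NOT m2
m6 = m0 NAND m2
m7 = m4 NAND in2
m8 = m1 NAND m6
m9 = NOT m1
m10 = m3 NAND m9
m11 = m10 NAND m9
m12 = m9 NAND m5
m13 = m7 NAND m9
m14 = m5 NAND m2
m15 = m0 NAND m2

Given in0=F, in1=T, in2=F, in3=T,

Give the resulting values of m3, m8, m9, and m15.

m0 = in0 NAND in1 = F NAND T = T
m1 = in3 NAND in2 = T NAND F = T
m2 = m1 OR m0 = T OR T = T
m3 = m1 NAND in2 = T NAND F = T
m6 = m0 NAND m2 = T NAND T = F
m8 = m1 NAND m6 = T NAND F = T
m9 = NOT m1 = NOT T = F
m15 = m0 NAND m2 = T NAND T = F

m3 = T; m8 = T; m9 = F; m15 = F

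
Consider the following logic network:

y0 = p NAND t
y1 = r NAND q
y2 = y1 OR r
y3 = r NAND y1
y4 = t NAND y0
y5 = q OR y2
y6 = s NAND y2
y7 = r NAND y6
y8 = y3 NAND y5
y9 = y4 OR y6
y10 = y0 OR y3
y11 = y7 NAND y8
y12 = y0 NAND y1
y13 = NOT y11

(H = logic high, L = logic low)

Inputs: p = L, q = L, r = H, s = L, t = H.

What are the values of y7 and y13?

y1 = r NAND q = H NAND L = H
y2 = y1 OR r = H OR H = H
y3 = r NAND y1 = H NAND H = L
y5 = q OR y2 = L OR H = H
y6 = s NAND y2 = L NAND H = H
y7 = r NAND y6 = H NAND H = L
y8 = y3 NAND y5 = L NAND H = H
y11 = y7 NAND y8 = L NAND H = H
y13 = NOT y11 = NOT H = L

y7 = L, y13 = L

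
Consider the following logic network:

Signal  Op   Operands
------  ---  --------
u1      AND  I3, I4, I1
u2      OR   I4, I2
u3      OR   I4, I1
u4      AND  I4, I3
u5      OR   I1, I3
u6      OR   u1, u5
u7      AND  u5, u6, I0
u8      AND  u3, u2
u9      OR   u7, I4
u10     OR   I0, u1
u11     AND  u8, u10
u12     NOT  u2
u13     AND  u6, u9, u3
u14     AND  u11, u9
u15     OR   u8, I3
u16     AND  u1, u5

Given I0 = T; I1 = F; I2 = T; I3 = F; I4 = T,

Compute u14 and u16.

u14 = T, u16 = F

u1 = I3 AND I4 AND I1 = F AND T AND F = F
u2 = I4 OR I2 = T OR T = T
u3 = I4 OR I1 = T OR F = T
u5 = I1 OR I3 = F OR F = F
u6 = u1 OR u5 = F OR F = F
u7 = u5 AND u6 AND I0 = F AND F AND T = F
u8 = u3 AND u2 = T AND T = T
u9 = u7 OR I4 = F OR T = T
u10 = I0 OR u1 = T OR F = T
u11 = u8 AND u10 = T AND T = T
u14 = u11 AND u9 = T AND T = T
u16 = u1 AND u5 = F AND F = F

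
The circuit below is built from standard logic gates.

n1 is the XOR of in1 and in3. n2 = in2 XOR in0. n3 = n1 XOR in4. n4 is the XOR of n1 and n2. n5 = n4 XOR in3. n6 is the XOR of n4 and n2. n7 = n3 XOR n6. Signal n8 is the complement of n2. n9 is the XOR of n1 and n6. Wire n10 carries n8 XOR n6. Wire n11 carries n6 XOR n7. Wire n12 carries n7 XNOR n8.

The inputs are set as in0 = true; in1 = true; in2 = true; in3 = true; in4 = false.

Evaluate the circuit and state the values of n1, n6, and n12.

n1 = in1 XOR in3 = true XOR true = false
n2 = in2 XOR in0 = true XOR true = false
n3 = n1 XOR in4 = false XOR false = false
n4 = n1 XOR n2 = false XOR false = false
n6 = n4 XOR n2 = false XOR false = false
n7 = n3 XOR n6 = false XOR false = false
n8 = NOT n2 = NOT false = true
n12 = n7 XNOR n8 = false XNOR true = false

n1 = false, n6 = false, n12 = false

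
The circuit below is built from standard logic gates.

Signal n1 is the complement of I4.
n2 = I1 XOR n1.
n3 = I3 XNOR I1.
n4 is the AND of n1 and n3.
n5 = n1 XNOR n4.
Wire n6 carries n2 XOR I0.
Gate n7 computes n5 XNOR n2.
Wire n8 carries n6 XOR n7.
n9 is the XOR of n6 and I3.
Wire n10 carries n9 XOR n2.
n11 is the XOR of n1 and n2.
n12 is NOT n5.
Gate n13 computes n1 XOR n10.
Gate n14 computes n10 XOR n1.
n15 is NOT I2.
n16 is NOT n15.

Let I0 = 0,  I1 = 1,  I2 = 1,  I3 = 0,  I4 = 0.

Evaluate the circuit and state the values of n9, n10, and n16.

n9 = 0, n10 = 0, n16 = 1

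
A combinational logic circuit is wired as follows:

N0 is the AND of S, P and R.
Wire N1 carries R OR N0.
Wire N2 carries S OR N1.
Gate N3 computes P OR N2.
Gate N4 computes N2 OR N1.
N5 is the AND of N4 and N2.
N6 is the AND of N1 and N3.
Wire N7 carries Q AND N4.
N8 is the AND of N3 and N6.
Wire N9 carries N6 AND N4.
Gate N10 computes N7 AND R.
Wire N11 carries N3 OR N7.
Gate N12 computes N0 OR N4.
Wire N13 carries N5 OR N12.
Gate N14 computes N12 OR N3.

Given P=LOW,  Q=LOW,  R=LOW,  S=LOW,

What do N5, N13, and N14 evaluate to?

N5 = LOW; N13 = LOW; N14 = LOW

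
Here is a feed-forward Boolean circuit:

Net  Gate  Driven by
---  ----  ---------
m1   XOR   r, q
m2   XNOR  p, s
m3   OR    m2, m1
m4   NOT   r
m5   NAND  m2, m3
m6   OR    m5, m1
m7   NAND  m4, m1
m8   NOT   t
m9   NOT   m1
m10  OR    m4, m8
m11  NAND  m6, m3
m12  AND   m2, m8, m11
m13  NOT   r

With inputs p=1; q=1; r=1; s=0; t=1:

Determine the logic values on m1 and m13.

m1 = r XOR q = 1 XOR 1 = 0
m13 = NOT r = NOT 1 = 0

m1 = 0, m13 = 0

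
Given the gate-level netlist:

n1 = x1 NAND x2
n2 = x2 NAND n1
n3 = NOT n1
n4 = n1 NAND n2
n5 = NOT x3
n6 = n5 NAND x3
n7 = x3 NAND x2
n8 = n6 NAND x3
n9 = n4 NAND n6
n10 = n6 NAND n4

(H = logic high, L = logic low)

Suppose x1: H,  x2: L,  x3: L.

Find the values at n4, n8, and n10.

n1 = x1 NAND x2 = H NAND L = H
n2 = x2 NAND n1 = L NAND H = H
n4 = n1 NAND n2 = H NAND H = L
n5 = NOT x3 = NOT L = H
n6 = n5 NAND x3 = H NAND L = H
n8 = n6 NAND x3 = H NAND L = H
n10 = n6 NAND n4 = H NAND L = H

n4 = L  n8 = H  n10 = H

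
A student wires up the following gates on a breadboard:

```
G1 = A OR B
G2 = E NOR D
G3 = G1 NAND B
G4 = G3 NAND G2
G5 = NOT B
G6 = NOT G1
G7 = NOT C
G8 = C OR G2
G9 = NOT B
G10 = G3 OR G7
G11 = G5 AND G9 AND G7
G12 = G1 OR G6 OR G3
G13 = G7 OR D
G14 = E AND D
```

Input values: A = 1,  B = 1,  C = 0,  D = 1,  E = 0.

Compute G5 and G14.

G5 = 0  G14 = 0

G5 = NOT B = NOT 1 = 0
G14 = E AND D = 0 AND 1 = 0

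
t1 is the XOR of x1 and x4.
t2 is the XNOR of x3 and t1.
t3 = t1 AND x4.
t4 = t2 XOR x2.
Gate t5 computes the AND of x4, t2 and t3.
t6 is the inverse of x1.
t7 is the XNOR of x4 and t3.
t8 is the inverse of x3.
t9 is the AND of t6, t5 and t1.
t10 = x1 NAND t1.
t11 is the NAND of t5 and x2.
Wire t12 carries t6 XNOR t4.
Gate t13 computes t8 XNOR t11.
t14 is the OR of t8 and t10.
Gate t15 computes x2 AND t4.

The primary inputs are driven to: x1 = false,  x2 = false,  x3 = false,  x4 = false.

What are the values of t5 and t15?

t1 = x1 XOR x4 = false XOR false = false
t2 = x3 XNOR t1 = false XNOR false = true
t3 = t1 AND x4 = false AND false = false
t4 = t2 XOR x2 = true XOR false = true
t5 = x4 AND t2 AND t3 = false AND true AND false = false
t15 = x2 AND t4 = false AND true = false

t5 = false; t15 = false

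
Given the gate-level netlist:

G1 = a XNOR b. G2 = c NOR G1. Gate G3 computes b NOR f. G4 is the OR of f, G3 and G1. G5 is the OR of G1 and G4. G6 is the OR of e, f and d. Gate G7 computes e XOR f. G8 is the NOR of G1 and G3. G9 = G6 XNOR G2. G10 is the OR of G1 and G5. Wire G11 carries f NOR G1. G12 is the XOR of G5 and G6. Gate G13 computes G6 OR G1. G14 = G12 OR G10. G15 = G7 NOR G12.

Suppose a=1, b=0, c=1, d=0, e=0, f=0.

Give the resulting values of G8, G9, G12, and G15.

G8 = 0, G9 = 1, G12 = 1, G15 = 0

G1 = a XNOR b = 1 XNOR 0 = 0
G2 = c NOR G1 = 1 NOR 0 = 0
G3 = b NOR f = 0 NOR 0 = 1
G4 = f OR G3 OR G1 = 0 OR 1 OR 0 = 1
G5 = G1 OR G4 = 0 OR 1 = 1
G6 = e OR f OR d = 0 OR 0 OR 0 = 0
G7 = e XOR f = 0 XOR 0 = 0
G8 = G1 NOR G3 = 0 NOR 1 = 0
G9 = G6 XNOR G2 = 0 XNOR 0 = 1
G12 = G5 XOR G6 = 1 XOR 0 = 1
G15 = G7 NOR G12 = 0 NOR 1 = 0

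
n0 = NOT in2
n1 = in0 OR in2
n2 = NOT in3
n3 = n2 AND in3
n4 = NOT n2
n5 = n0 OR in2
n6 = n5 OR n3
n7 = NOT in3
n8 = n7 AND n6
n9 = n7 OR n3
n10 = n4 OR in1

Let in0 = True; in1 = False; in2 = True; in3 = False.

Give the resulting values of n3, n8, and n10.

n3 = False; n8 = True; n10 = False

n0 = NOT in2 = NOT True = False
n2 = NOT in3 = NOT False = True
n3 = n2 AND in3 = True AND False = False
n4 = NOT n2 = NOT True = False
n5 = n0 OR in2 = False OR True = True
n6 = n5 OR n3 = True OR False = True
n7 = NOT in3 = NOT False = True
n8 = n7 AND n6 = True AND True = True
n10 = n4 OR in1 = False OR False = False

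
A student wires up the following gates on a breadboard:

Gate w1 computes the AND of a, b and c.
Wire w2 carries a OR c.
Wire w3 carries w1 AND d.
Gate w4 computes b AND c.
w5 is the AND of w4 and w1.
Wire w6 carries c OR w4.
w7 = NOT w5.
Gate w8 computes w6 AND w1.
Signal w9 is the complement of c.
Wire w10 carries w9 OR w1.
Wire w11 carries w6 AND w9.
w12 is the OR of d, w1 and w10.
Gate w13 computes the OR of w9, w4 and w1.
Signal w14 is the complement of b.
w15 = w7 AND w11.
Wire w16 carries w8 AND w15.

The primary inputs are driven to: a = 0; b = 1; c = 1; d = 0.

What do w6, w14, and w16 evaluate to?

w1 = a AND b AND c = 0 AND 1 AND 1 = 0
w4 = b AND c = 1 AND 1 = 1
w5 = w4 AND w1 = 1 AND 0 = 0
w6 = c OR w4 = 1 OR 1 = 1
w7 = NOT w5 = NOT 0 = 1
w8 = w6 AND w1 = 1 AND 0 = 0
w9 = NOT c = NOT 1 = 0
w11 = w6 AND w9 = 1 AND 0 = 0
w14 = NOT b = NOT 1 = 0
w15 = w7 AND w11 = 1 AND 0 = 0
w16 = w8 AND w15 = 0 AND 0 = 0

w6 = 1, w14 = 0, w16 = 0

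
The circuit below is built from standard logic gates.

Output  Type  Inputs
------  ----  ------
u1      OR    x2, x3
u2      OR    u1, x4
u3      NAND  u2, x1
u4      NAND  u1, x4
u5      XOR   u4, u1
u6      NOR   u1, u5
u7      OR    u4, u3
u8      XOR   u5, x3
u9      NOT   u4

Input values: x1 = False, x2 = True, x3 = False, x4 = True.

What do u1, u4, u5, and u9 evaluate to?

u1 = x2 OR x3 = True OR False = True
u4 = u1 NAND x4 = True NAND True = False
u5 = u4 XOR u1 = False XOR True = True
u9 = NOT u4 = NOT False = True

u1 = True  u4 = False  u5 = True  u9 = True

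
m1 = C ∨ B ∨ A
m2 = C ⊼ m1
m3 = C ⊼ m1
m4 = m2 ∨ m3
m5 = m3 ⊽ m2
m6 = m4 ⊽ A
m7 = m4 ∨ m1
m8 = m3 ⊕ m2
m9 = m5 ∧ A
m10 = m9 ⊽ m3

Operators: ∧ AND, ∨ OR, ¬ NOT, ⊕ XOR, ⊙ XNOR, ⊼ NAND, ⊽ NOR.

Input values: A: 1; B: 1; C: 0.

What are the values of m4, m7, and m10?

m4 = 1  m7 = 1  m10 = 0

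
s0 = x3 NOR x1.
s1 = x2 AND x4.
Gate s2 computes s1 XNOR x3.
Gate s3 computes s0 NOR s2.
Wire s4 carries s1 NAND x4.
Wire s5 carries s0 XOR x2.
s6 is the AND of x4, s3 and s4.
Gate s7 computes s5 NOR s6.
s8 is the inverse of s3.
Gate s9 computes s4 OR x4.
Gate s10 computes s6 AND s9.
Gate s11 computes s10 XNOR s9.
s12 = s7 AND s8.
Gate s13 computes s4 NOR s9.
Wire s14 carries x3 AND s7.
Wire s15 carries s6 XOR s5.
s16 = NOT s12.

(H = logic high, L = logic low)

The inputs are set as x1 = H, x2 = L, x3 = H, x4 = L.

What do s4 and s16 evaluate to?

s4 = H, s16 = H

s0 = x3 NOR x1 = H NOR H = L
s1 = x2 AND x4 = L AND L = L
s2 = s1 XNOR x3 = L XNOR H = L
s3 = s0 NOR s2 = L NOR L = H
s4 = s1 NAND x4 = L NAND L = H
s5 = s0 XOR x2 = L XOR L = L
s6 = x4 AND s3 AND s4 = L AND H AND H = L
s7 = s5 NOR s6 = L NOR L = H
s8 = NOT s3 = NOT H = L
s12 = s7 AND s8 = H AND L = L
s16 = NOT s12 = NOT L = H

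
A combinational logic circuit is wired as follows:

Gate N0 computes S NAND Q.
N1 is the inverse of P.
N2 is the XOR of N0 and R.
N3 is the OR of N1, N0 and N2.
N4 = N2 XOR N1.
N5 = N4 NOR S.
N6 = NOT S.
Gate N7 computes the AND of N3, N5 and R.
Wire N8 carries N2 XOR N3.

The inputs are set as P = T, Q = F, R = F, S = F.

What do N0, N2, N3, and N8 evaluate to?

N0 = S NAND Q = F NAND F = T
N1 = NOT P = NOT T = F
N2 = N0 XOR R = T XOR F = T
N3 = N1 OR N0 OR N2 = F OR T OR T = T
N8 = N2 XOR N3 = T XOR T = F

N0 = T  N2 = T  N3 = T  N8 = F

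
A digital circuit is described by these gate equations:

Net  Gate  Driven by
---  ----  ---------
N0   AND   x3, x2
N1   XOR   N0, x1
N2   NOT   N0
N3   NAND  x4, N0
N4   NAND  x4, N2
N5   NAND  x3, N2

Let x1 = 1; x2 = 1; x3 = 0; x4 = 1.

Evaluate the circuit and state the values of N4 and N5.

N4 = 0, N5 = 1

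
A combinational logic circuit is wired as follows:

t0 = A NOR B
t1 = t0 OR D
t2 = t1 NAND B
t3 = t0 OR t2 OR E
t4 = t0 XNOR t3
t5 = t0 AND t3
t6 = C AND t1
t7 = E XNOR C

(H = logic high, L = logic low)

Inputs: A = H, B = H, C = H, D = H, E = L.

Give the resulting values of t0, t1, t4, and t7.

t0 = L, t1 = H, t4 = H, t7 = L

t0 = A NOR B = H NOR H = L
t1 = t0 OR D = L OR H = H
t2 = t1 NAND B = H NAND H = L
t3 = t0 OR t2 OR E = L OR L OR L = L
t4 = t0 XNOR t3 = L XNOR L = H
t7 = E XNOR C = L XNOR H = L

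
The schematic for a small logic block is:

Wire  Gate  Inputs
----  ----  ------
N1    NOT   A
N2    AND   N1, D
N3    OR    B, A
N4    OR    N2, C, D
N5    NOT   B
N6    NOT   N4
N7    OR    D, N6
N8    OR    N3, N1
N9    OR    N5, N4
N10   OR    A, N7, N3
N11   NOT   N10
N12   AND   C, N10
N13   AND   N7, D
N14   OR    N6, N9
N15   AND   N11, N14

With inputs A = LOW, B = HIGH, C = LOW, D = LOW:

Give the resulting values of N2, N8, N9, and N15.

N2 = LOW, N8 = HIGH, N9 = LOW, N15 = LOW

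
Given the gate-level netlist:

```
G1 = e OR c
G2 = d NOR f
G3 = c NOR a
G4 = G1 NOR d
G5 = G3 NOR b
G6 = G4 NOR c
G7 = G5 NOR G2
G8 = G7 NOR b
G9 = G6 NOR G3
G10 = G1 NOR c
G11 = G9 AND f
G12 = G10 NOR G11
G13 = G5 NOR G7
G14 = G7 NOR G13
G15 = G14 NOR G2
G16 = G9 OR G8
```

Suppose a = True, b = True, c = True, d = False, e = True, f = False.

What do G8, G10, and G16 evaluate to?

G8 = False, G10 = False, G16 = True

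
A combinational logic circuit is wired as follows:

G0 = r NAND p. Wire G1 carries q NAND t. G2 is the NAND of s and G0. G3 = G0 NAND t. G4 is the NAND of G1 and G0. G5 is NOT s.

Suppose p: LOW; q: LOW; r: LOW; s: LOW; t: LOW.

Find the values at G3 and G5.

G3 = HIGH; G5 = HIGH

G0 = r NAND p = LOW NAND LOW = HIGH
G3 = G0 NAND t = HIGH NAND LOW = HIGH
G5 = NOT s = NOT LOW = HIGH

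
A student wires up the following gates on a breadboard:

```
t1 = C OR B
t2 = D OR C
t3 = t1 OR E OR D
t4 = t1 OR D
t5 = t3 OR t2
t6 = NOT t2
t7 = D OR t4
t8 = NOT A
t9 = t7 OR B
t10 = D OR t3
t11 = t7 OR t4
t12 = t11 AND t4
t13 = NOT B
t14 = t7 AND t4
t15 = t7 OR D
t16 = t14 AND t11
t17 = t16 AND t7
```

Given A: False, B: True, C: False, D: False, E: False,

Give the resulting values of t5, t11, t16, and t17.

t1 = C OR B = False OR True = True
t2 = D OR C = False OR False = False
t3 = t1 OR E OR D = True OR False OR False = True
t4 = t1 OR D = True OR False = True
t5 = t3 OR t2 = True OR False = True
t7 = D OR t4 = False OR True = True
t11 = t7 OR t4 = True OR True = True
t14 = t7 AND t4 = True AND True = True
t16 = t14 AND t11 = True AND True = True
t17 = t16 AND t7 = True AND True = True

t5 = True; t11 = True; t16 = True; t17 = True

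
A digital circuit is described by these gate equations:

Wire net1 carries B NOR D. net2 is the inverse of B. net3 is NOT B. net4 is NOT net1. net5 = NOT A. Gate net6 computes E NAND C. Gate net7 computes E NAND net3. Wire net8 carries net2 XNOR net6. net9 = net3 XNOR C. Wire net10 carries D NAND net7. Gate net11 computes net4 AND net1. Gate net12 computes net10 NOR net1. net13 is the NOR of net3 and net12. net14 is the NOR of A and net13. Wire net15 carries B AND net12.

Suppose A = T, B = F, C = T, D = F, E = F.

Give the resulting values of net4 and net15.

net1 = B NOR D = F NOR F = T
net3 = NOT B = NOT F = T
net4 = NOT net1 = NOT T = F
net7 = E NAND net3 = F NAND T = T
net10 = D NAND net7 = F NAND T = T
net12 = net10 NOR net1 = T NOR T = F
net15 = B AND net12 = F AND F = F

net4 = F, net15 = F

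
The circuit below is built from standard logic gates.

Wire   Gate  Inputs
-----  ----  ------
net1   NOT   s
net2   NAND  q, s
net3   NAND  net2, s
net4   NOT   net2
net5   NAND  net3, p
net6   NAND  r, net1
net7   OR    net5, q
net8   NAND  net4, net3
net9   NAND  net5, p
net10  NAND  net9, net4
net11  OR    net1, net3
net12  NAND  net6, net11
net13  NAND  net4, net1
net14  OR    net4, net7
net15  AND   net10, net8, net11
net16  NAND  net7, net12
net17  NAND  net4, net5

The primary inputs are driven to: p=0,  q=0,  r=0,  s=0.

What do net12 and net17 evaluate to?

net12 = 0, net17 = 1

net1 = NOT s = NOT 0 = 1
net2 = q NAND s = 0 NAND 0 = 1
net3 = net2 NAND s = 1 NAND 0 = 1
net4 = NOT net2 = NOT 1 = 0
net5 = net3 NAND p = 1 NAND 0 = 1
net6 = r NAND net1 = 0 NAND 1 = 1
net11 = net1 OR net3 = 1 OR 1 = 1
net12 = net6 NAND net11 = 1 NAND 1 = 0
net17 = net4 NAND net5 = 0 NAND 1 = 1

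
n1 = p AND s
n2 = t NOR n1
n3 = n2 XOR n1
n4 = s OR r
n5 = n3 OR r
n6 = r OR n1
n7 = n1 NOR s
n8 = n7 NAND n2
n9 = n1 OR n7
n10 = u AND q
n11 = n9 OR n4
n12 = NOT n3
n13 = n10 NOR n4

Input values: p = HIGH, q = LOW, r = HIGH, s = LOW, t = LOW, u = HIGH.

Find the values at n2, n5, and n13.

n1 = p AND s = HIGH AND LOW = LOW
n2 = t NOR n1 = LOW NOR LOW = HIGH
n3 = n2 XOR n1 = HIGH XOR LOW = HIGH
n4 = s OR r = LOW OR HIGH = HIGH
n5 = n3 OR r = HIGH OR HIGH = HIGH
n10 = u AND q = HIGH AND LOW = LOW
n13 = n10 NOR n4 = LOW NOR HIGH = LOW

n2 = HIGH  n5 = HIGH  n13 = LOW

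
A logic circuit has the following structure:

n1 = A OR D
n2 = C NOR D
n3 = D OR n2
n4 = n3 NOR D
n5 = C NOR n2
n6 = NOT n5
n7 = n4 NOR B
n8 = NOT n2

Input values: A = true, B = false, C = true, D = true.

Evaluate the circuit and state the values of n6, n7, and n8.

n6 = true  n7 = true  n8 = true

n2 = C NOR D = true NOR true = false
n3 = D OR n2 = true OR false = true
n4 = n3 NOR D = true NOR true = false
n5 = C NOR n2 = true NOR false = false
n6 = NOT n5 = NOT false = true
n7 = n4 NOR B = false NOR false = true
n8 = NOT n2 = NOT false = true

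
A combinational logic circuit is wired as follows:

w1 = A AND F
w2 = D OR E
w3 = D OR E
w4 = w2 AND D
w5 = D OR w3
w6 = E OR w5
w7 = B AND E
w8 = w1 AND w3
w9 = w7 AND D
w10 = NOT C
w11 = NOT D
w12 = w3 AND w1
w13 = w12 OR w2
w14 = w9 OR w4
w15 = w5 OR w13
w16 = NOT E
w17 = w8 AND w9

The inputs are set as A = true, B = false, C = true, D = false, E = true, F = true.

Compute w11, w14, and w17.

w1 = A AND F = true AND true = true
w2 = D OR E = false OR true = true
w3 = D OR E = false OR true = true
w4 = w2 AND D = true AND false = false
w7 = B AND E = false AND true = false
w8 = w1 AND w3 = true AND true = true
w9 = w7 AND D = false AND false = false
w11 = NOT D = NOT false = true
w14 = w9 OR w4 = false OR false = false
w17 = w8 AND w9 = true AND false = false

w11 = true; w14 = false; w17 = false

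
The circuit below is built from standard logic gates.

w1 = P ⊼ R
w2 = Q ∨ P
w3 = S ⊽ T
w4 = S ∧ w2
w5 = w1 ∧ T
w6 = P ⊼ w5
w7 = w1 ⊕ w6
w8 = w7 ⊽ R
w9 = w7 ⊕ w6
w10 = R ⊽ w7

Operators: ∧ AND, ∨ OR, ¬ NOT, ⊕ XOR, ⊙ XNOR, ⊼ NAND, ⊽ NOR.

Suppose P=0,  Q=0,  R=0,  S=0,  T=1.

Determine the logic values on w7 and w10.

w1 = P NAND R = 0 NAND 0 = 1
w5 = w1 AND T = 1 AND 1 = 1
w6 = P NAND w5 = 0 NAND 1 = 1
w7 = w1 XOR w6 = 1 XOR 1 = 0
w10 = R NOR w7 = 0 NOR 0 = 1

w7 = 0, w10 = 1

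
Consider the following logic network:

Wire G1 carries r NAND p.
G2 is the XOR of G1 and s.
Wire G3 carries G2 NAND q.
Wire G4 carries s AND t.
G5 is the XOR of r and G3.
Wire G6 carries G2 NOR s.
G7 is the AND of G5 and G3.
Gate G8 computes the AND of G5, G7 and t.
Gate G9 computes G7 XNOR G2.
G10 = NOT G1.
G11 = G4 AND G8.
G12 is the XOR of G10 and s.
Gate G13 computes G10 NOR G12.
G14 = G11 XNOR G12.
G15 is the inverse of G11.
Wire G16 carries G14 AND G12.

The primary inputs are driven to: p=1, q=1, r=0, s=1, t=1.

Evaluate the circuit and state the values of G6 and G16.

G6 = 0  G16 = 1

G1 = r NAND p = 0 NAND 1 = 1
G2 = G1 XOR s = 1 XOR 1 = 0
G3 = G2 NAND q = 0 NAND 1 = 1
G4 = s AND t = 1 AND 1 = 1
G5 = r XOR G3 = 0 XOR 1 = 1
G6 = G2 NOR s = 0 NOR 1 = 0
G7 = G5 AND G3 = 1 AND 1 = 1
G8 = G5 AND G7 AND t = 1 AND 1 AND 1 = 1
G10 = NOT G1 = NOT 1 = 0
G11 = G4 AND G8 = 1 AND 1 = 1
G12 = G10 XOR s = 0 XOR 1 = 1
G14 = G11 XNOR G12 = 1 XNOR 1 = 1
G16 = G14 AND G12 = 1 AND 1 = 1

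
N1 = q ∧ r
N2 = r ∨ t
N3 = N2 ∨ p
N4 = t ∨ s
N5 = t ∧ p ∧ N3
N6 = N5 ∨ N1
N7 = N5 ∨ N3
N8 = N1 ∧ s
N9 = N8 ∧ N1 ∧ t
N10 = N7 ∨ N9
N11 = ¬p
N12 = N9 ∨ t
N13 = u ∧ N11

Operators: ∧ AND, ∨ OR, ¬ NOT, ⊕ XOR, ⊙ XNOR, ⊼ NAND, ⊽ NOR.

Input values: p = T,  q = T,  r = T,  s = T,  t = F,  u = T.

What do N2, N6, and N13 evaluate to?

N2 = T, N6 = T, N13 = F

N1 = q AND r = T AND T = T
N2 = r OR t = T OR F = T
N3 = N2 OR p = T OR T = T
N5 = t AND p AND N3 = F AND T AND T = F
N6 = N5 OR N1 = F OR T = T
N11 = NOT p = NOT T = F
N13 = u AND N11 = T AND F = F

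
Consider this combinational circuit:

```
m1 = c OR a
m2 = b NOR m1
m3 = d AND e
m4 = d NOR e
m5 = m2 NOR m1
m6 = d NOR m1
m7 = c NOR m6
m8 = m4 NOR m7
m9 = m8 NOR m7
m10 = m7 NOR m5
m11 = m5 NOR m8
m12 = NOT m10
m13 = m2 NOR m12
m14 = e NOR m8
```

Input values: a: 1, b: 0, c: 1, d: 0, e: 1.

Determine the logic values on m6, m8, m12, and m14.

m6 = 0; m8 = 1; m12 = 0; m14 = 0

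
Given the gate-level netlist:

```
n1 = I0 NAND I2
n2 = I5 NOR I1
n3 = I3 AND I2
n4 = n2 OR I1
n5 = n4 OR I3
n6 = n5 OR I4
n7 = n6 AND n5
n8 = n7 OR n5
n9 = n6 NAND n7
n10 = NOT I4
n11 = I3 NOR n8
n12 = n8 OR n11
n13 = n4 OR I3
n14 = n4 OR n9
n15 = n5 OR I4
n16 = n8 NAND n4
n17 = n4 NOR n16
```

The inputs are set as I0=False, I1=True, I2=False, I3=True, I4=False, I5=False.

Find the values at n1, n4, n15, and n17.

n1 = True, n4 = True, n15 = True, n17 = False

n1 = I0 NAND I2 = False NAND False = True
n2 = I5 NOR I1 = False NOR True = False
n4 = n2 OR I1 = False OR True = True
n5 = n4 OR I3 = True OR True = True
n6 = n5 OR I4 = True OR False = True
n7 = n6 AND n5 = True AND True = True
n8 = n7 OR n5 = True OR True = True
n15 = n5 OR I4 = True OR False = True
n16 = n8 NAND n4 = True NAND True = False
n17 = n4 NOR n16 = True NOR False = False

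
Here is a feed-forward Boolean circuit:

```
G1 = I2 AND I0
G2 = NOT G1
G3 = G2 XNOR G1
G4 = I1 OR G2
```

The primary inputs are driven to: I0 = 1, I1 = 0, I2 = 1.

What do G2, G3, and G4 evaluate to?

G2 = 0; G3 = 0; G4 = 0

G1 = I2 AND I0 = 1 AND 1 = 1
G2 = NOT G1 = NOT 1 = 0
G3 = G2 XNOR G1 = 0 XNOR 1 = 0
G4 = I1 OR G2 = 0 OR 0 = 0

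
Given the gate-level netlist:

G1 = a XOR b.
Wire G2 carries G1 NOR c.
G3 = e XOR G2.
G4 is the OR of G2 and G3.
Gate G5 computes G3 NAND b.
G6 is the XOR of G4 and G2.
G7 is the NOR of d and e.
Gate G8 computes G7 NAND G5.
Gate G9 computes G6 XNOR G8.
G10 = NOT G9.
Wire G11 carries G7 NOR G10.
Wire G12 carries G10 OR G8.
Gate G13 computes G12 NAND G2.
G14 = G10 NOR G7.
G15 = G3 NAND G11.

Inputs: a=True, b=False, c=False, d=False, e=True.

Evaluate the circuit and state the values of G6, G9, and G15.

G6 = True  G9 = True  G15 = False

G1 = a XOR b = True XOR False = True
G2 = G1 NOR c = True NOR False = False
G3 = e XOR G2 = True XOR False = True
G4 = G2 OR G3 = False OR True = True
G5 = G3 NAND b = True NAND False = True
G6 = G4 XOR G2 = True XOR False = True
G7 = d NOR e = False NOR True = False
G8 = G7 NAND G5 = False NAND True = True
G9 = G6 XNOR G8 = True XNOR True = True
G10 = NOT G9 = NOT True = False
G11 = G7 NOR G10 = False NOR False = True
G15 = G3 NAND G11 = True NAND True = False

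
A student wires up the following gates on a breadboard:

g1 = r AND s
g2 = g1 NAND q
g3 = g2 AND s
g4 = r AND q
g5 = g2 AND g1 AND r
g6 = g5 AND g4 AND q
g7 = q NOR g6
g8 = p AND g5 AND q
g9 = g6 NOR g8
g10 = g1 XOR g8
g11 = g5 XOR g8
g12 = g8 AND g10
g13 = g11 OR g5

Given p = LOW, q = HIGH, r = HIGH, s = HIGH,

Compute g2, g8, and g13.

g1 = r AND s = HIGH AND HIGH = HIGH
g2 = g1 NAND q = HIGH NAND HIGH = LOW
g5 = g2 AND g1 AND r = LOW AND HIGH AND HIGH = LOW
g8 = p AND g5 AND q = LOW AND LOW AND HIGH = LOW
g11 = g5 XOR g8 = LOW XOR LOW = LOW
g13 = g11 OR g5 = LOW OR LOW = LOW

g2 = LOW, g8 = LOW, g13 = LOW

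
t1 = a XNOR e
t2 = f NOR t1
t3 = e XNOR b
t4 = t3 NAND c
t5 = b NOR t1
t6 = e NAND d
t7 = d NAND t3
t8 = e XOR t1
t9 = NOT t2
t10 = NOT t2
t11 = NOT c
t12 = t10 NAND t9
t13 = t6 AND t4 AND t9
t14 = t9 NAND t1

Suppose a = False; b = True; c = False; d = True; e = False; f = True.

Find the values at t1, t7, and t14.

t1 = True; t7 = True; t14 = False

t1 = a XNOR e = False XNOR False = True
t2 = f NOR t1 = True NOR True = False
t3 = e XNOR b = False XNOR True = False
t7 = d NAND t3 = True NAND False = True
t9 = NOT t2 = NOT False = True
t14 = t9 NAND t1 = True NAND True = False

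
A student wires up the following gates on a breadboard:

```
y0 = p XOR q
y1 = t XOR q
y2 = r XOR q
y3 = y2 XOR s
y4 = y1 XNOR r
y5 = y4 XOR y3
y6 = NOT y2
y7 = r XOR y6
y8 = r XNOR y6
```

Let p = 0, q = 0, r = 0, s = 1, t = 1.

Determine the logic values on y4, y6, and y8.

y1 = t XOR q = 1 XOR 0 = 1
y2 = r XOR q = 0 XOR 0 = 0
y4 = y1 XNOR r = 1 XNOR 0 = 0
y6 = NOT y2 = NOT 0 = 1
y8 = r XNOR y6 = 0 XNOR 1 = 0

y4 = 0  y6 = 1  y8 = 0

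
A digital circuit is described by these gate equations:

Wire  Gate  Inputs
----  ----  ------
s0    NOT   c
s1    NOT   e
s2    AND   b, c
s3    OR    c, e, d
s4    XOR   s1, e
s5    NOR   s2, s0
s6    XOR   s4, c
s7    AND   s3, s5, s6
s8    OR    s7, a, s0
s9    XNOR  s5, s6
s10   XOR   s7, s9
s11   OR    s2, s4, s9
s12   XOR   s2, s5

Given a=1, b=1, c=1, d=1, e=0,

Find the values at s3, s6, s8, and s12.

s0 = NOT c = NOT 1 = 0
s1 = NOT e = NOT 0 = 1
s2 = b AND c = 1 AND 1 = 1
s3 = c OR e OR d = 1 OR 0 OR 1 = 1
s4 = s1 XOR e = 1 XOR 0 = 1
s5 = s2 NOR s0 = 1 NOR 0 = 0
s6 = s4 XOR c = 1 XOR 1 = 0
s7 = s3 AND s5 AND s6 = 1 AND 0 AND 0 = 0
s8 = s7 OR a OR s0 = 0 OR 1 OR 0 = 1
s12 = s2 XOR s5 = 1 XOR 0 = 1

s3 = 1  s6 = 0  s8 = 1  s12 = 1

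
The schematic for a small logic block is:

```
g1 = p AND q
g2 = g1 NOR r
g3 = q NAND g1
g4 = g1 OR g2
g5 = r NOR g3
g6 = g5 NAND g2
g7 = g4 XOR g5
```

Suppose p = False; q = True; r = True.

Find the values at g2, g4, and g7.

g2 = False, g4 = False, g7 = False

g1 = p AND q = False AND True = False
g2 = g1 NOR r = False NOR True = False
g3 = q NAND g1 = True NAND False = True
g4 = g1 OR g2 = False OR False = False
g5 = r NOR g3 = True NOR True = False
g7 = g4 XOR g5 = False XOR False = False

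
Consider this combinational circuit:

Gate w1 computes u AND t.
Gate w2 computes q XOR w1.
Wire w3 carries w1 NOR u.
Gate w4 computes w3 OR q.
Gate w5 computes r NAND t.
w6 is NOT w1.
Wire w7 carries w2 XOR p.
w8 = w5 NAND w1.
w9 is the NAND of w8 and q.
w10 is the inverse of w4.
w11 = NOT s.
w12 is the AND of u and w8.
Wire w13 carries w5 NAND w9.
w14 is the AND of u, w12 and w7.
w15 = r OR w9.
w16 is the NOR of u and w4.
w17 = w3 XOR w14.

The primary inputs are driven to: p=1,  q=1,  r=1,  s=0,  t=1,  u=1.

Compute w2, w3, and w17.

w2 = 0, w3 = 0, w17 = 1

w1 = u AND t = 1 AND 1 = 1
w2 = q XOR w1 = 1 XOR 1 = 0
w3 = w1 NOR u = 1 NOR 1 = 0
w5 = r NAND t = 1 NAND 1 = 0
w7 = w2 XOR p = 0 XOR 1 = 1
w8 = w5 NAND w1 = 0 NAND 1 = 1
w12 = u AND w8 = 1 AND 1 = 1
w14 = u AND w12 AND w7 = 1 AND 1 AND 1 = 1
w17 = w3 XOR w14 = 0 XOR 1 = 1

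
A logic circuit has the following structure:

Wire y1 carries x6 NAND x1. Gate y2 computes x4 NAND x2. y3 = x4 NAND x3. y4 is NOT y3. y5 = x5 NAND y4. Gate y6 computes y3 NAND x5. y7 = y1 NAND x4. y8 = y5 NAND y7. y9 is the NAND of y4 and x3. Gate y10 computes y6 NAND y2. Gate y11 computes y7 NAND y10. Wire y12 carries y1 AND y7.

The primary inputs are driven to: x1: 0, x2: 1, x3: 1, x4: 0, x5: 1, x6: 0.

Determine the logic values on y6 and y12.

y6 = 0, y12 = 1

y1 = x6 NAND x1 = 0 NAND 0 = 1
y3 = x4 NAND x3 = 0 NAND 1 = 1
y6 = y3 NAND x5 = 1 NAND 1 = 0
y7 = y1 NAND x4 = 1 NAND 0 = 1
y12 = y1 AND y7 = 1 AND 1 = 1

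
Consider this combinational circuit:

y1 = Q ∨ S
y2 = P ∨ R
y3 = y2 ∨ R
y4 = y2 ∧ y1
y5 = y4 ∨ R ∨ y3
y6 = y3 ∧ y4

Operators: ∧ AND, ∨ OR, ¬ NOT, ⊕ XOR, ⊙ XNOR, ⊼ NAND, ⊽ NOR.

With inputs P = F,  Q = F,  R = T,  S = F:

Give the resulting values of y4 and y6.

y1 = Q OR S = F OR F = F
y2 = P OR R = F OR T = T
y3 = y2 OR R = T OR T = T
y4 = y2 AND y1 = T AND F = F
y6 = y3 AND y4 = T AND F = F

y4 = F, y6 = F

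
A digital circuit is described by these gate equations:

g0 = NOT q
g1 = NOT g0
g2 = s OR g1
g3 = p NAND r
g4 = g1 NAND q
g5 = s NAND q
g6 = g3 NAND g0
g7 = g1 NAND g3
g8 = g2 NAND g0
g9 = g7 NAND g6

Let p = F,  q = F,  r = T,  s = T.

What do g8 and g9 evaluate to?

g8 = F, g9 = T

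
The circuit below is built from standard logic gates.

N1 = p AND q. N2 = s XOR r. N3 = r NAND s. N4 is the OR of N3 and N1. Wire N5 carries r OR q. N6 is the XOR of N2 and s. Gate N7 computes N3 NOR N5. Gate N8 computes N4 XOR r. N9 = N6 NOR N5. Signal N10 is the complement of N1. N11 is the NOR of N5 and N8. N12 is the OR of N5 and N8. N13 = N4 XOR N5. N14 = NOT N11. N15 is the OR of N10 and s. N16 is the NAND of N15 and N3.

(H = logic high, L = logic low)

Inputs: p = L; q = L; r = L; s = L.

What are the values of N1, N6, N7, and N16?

N1 = L, N6 = L, N7 = L, N16 = L

N1 = p AND q = L AND L = L
N2 = s XOR r = L XOR L = L
N3 = r NAND s = L NAND L = H
N5 = r OR q = L OR L = L
N6 = N2 XOR s = L XOR L = L
N7 = N3 NOR N5 = H NOR L = L
N10 = NOT N1 = NOT L = H
N15 = N10 OR s = H OR L = H
N16 = N15 NAND N3 = H NAND H = L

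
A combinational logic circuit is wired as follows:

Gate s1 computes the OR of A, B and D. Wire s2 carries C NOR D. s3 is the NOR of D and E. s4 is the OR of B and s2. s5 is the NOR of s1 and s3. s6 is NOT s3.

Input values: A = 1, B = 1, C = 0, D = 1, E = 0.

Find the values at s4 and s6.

s4 = 1; s6 = 1

s2 = C NOR D = 0 NOR 1 = 0
s3 = D NOR E = 1 NOR 0 = 0
s4 = B OR s2 = 1 OR 0 = 1
s6 = NOT s3 = NOT 0 = 1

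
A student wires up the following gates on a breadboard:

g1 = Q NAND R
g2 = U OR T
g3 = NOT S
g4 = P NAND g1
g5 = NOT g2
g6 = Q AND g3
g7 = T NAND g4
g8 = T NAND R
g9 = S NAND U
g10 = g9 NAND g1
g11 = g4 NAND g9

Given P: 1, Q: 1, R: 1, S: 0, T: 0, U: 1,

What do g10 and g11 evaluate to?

g10 = 1  g11 = 0

g1 = Q NAND R = 1 NAND 1 = 0
g4 = P NAND g1 = 1 NAND 0 = 1
g9 = S NAND U = 0 NAND 1 = 1
g10 = g9 NAND g1 = 1 NAND 0 = 1
g11 = g4 NAND g9 = 1 NAND 1 = 0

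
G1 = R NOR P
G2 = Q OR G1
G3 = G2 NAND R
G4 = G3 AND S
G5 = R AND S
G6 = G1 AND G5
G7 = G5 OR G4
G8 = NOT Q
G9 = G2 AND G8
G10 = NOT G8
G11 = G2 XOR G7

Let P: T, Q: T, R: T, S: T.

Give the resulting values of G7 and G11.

G7 = T; G11 = F

G1 = R NOR P = T NOR T = F
G2 = Q OR G1 = T OR F = T
G3 = G2 NAND R = T NAND T = F
G4 = G3 AND S = F AND T = F
G5 = R AND S = T AND T = T
G7 = G5 OR G4 = T OR F = T
G11 = G2 XOR G7 = T XOR T = F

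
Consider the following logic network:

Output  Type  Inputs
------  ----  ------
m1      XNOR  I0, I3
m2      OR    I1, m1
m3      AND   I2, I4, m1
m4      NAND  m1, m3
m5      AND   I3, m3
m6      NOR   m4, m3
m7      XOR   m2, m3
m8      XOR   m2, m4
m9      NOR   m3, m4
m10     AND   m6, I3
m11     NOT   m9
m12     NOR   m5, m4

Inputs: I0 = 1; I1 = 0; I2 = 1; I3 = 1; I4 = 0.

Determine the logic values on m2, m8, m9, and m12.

m2 = 1  m8 = 0  m9 = 0  m12 = 0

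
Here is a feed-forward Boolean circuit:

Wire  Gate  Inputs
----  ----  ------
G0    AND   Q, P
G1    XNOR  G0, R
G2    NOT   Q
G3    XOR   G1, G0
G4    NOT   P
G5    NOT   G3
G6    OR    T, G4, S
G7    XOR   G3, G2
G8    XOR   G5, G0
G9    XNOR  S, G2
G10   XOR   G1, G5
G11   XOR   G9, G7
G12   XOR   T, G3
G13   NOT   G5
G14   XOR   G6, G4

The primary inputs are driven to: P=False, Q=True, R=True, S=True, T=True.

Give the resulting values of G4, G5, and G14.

G0 = Q AND P = True AND False = False
G1 = G0 XNOR R = False XNOR True = False
G3 = G1 XOR G0 = False XOR False = False
G4 = NOT P = NOT False = True
G5 = NOT G3 = NOT False = True
G6 = T OR G4 OR S = True OR True OR True = True
G14 = G6 XOR G4 = True XOR True = False

G4 = True; G5 = True; G14 = False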